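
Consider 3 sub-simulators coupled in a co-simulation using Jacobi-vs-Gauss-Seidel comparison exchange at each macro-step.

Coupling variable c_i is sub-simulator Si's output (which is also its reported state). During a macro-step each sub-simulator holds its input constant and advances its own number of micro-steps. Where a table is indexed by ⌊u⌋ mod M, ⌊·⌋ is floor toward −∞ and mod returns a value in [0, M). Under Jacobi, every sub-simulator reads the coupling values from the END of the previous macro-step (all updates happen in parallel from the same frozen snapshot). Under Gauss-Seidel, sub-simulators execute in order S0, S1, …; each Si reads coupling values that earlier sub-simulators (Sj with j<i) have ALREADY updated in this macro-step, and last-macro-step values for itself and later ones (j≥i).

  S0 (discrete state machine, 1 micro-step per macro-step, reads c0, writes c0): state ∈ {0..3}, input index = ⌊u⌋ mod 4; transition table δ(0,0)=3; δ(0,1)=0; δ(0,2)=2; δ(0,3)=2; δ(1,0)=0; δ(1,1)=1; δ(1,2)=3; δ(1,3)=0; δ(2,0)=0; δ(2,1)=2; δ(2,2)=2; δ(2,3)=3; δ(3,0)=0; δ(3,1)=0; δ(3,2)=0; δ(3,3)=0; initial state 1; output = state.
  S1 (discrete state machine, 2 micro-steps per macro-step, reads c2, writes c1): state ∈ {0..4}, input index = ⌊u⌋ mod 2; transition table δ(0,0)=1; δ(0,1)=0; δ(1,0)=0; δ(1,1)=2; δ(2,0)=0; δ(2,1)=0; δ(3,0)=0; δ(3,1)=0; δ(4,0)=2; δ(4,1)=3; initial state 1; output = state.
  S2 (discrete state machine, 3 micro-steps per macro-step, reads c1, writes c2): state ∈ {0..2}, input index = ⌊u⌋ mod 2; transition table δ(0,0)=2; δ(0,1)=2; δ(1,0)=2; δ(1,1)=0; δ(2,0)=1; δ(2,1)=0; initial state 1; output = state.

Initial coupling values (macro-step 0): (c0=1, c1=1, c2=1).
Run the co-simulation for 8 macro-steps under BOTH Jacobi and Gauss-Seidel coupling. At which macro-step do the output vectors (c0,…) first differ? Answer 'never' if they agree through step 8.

[Jacobi] macro 1: S0 reads c0=1 → after 1×micro: 1; S1 reads c2=1 → after 2×micro: 0; S2 reads c1=1 → after 3×micro: 0 ⇒ (c0=1, c1=0, c2=0)
[Jacobi] macro 2: S0 reads c0=1 → after 1×micro: 1; S1 reads c2=0 → after 2×micro: 0; S2 reads c1=0 → after 3×micro: 2 ⇒ (c0=1, c1=0, c2=2)
[Jacobi] macro 3: S0 reads c0=1 → after 1×micro: 1; S1 reads c2=2 → after 2×micro: 0; S2 reads c1=0 → after 3×micro: 1 ⇒ (c0=1, c1=0, c2=1)
[Jacobi] macro 4: S0 reads c0=1 → after 1×micro: 1; S1 reads c2=1 → after 2×micro: 0; S2 reads c1=0 → after 3×micro: 2 ⇒ (c0=1, c1=0, c2=2)
[Jacobi] macro 5: S0 reads c0=1 → after 1×micro: 1; S1 reads c2=2 → after 2×micro: 0; S2 reads c1=0 → after 3×micro: 1 ⇒ (c0=1, c1=0, c2=1)
[Jacobi] macro 6: S0 reads c0=1 → after 1×micro: 1; S1 reads c2=1 → after 2×micro: 0; S2 reads c1=0 → after 3×micro: 2 ⇒ (c0=1, c1=0, c2=2)
[Jacobi] macro 7: S0 reads c0=1 → after 1×micro: 1; S1 reads c2=2 → after 2×micro: 0; S2 reads c1=0 → after 3×micro: 1 ⇒ (c0=1, c1=0, c2=1)
[Jacobi] macro 8: S0 reads c0=1 → after 1×micro: 1; S1 reads c2=1 → after 2×micro: 0; S2 reads c1=0 → after 3×micro: 2 ⇒ (c0=1, c1=0, c2=2)
[Gauss-Seidel] macro 1: S0 reads c0=1 → after 1×micro: 1; S1 reads c2=1 → after 2×micro: 0; S2 reads c1=0 → after 3×micro: 2 ⇒ (c0=1, c1=0, c2=2)
[Gauss-Seidel] macro 2: S0 reads c0=1 → after 1×micro: 1; S1 reads c2=2 → after 2×micro: 0; S2 reads c1=0 → after 3×micro: 1 ⇒ (c0=1, c1=0, c2=1)
[Gauss-Seidel] macro 3: S0 reads c0=1 → after 1×micro: 1; S1 reads c2=1 → after 2×micro: 0; S2 reads c1=0 → after 3×micro: 2 ⇒ (c0=1, c1=0, c2=2)
[Gauss-Seidel] macro 4: S0 reads c0=1 → after 1×micro: 1; S1 reads c2=2 → after 2×micro: 0; S2 reads c1=0 → after 3×micro: 1 ⇒ (c0=1, c1=0, c2=1)
[Gauss-Seidel] macro 5: S0 reads c0=1 → after 1×micro: 1; S1 reads c2=1 → after 2×micro: 0; S2 reads c1=0 → after 3×micro: 2 ⇒ (c0=1, c1=0, c2=2)
[Gauss-Seidel] macro 6: S0 reads c0=1 → after 1×micro: 1; S1 reads c2=2 → after 2×micro: 0; S2 reads c1=0 → after 3×micro: 1 ⇒ (c0=1, c1=0, c2=1)
[Gauss-Seidel] macro 7: S0 reads c0=1 → after 1×micro: 1; S1 reads c2=1 → after 2×micro: 0; S2 reads c1=0 → after 3×micro: 2 ⇒ (c0=1, c1=0, c2=2)
[Gauss-Seidel] macro 8: S0 reads c0=1 → after 1×micro: 1; S1 reads c2=2 → after 2×micro: 0; S2 reads c1=0 → after 3×micro: 1 ⇒ (c0=1, c1=0, c2=1)

first divergence at macro-step: 1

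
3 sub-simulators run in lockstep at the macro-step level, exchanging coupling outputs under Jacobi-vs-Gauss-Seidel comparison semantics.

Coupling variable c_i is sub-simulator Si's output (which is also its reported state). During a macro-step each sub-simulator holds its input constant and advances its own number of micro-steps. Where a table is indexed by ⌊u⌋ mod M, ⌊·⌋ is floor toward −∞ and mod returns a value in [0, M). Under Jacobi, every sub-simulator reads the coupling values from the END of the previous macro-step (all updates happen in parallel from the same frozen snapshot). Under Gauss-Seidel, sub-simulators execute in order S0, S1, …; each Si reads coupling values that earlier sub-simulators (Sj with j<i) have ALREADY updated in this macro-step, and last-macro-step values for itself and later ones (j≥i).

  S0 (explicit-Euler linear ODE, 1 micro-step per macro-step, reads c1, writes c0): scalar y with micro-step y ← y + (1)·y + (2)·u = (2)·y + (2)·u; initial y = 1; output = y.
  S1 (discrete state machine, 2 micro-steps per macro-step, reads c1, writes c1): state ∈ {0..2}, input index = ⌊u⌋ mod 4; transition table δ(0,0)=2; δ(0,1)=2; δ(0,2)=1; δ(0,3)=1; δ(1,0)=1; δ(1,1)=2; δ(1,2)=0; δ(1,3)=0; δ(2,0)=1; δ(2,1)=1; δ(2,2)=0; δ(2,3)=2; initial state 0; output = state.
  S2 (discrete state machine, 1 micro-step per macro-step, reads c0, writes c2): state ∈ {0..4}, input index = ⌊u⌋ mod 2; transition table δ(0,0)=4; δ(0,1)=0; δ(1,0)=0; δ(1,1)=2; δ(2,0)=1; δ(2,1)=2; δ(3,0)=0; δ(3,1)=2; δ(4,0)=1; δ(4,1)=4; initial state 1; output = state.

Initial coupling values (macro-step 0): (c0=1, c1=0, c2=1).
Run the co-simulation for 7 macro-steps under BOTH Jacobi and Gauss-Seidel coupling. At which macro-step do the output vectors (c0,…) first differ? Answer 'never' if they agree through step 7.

[Jacobi] macro 1: S0 reads c1=0 → after 1×micro: 2; S1 reads c1=0 → after 2×micro: 1; S2 reads c0=1 → after 1×micro: 2 ⇒ (c0=2, c1=1, c2=2)
[Jacobi] macro 2: S0 reads c1=1 → after 1×micro: 6; S1 reads c1=1 → after 2×micro: 1; S2 reads c0=2 → after 1×micro: 1 ⇒ (c0=6, c1=1, c2=1)
[Jacobi] macro 3: S0 reads c1=1 → after 1×micro: 14; S1 reads c1=1 → after 2×micro: 1; S2 reads c0=6 → after 1×micro: 0 ⇒ (c0=14, c1=1, c2=0)
[Jacobi] macro 4: S0 reads c1=1 → after 1×micro: 30; S1 reads c1=1 → after 2×micro: 1; S2 reads c0=14 → after 1×micro: 4 ⇒ (c0=30, c1=1, c2=4)
[Jacobi] macro 5: S0 reads c1=1 → after 1×micro: 62; S1 reads c1=1 → after 2×micro: 1; S2 reads c0=30 → after 1×micro: 1 ⇒ (c0=62, c1=1, c2=1)
[Jacobi] macro 6: S0 reads c1=1 → after 1×micro: 126; S1 reads c1=1 → after 2×micro: 1; S2 reads c0=62 → after 1×micro: 0 ⇒ (c0=126, c1=1, c2=0)
[Jacobi] macro 7: S0 reads c1=1 → after 1×micro: 254; S1 reads c1=1 → after 2×micro: 1; S2 reads c0=126 → after 1×micro: 4 ⇒ (c0=254, c1=1, c2=4)
[Gauss-Seidel] macro 1: S0 reads c1=0 → after 1×micro: 2; S1 reads c1=0 → after 2×micro: 1; S2 reads c0=2 → after 1×micro: 0 ⇒ (c0=2, c1=1, c2=0)
[Gauss-Seidel] macro 2: S0 reads c1=1 → after 1×micro: 6; S1 reads c1=1 → after 2×micro: 1; S2 reads c0=6 → after 1×micro: 4 ⇒ (c0=6, c1=1, c2=4)
[Gauss-Seidel] macro 3: S0 reads c1=1 → after 1×micro: 14; S1 reads c1=1 → after 2×micro: 1; S2 reads c0=14 → after 1×micro: 1 ⇒ (c0=14, c1=1, c2=1)
[Gauss-Seidel] macro 4: S0 reads c1=1 → after 1×micro: 30; S1 reads c1=1 → after 2×micro: 1; S2 reads c0=30 → after 1×micro: 0 ⇒ (c0=30, c1=1, c2=0)
[Gauss-Seidel] macro 5: S0 reads c1=1 → after 1×micro: 62; S1 reads c1=1 → after 2×micro: 1; S2 reads c0=62 → after 1×micro: 4 ⇒ (c0=62, c1=1, c2=4)
[Gauss-Seidel] macro 6: S0 reads c1=1 → after 1×micro: 126; S1 reads c1=1 → after 2×micro: 1; S2 reads c0=126 → after 1×micro: 1 ⇒ (c0=126, c1=1, c2=1)
[Gauss-Seidel] macro 7: S0 reads c1=1 → after 1×micro: 254; S1 reads c1=1 → after 2×micro: 1; S2 reads c0=254 → after 1×micro: 0 ⇒ (c0=254, c1=1, c2=0)

first divergence at macro-step: 1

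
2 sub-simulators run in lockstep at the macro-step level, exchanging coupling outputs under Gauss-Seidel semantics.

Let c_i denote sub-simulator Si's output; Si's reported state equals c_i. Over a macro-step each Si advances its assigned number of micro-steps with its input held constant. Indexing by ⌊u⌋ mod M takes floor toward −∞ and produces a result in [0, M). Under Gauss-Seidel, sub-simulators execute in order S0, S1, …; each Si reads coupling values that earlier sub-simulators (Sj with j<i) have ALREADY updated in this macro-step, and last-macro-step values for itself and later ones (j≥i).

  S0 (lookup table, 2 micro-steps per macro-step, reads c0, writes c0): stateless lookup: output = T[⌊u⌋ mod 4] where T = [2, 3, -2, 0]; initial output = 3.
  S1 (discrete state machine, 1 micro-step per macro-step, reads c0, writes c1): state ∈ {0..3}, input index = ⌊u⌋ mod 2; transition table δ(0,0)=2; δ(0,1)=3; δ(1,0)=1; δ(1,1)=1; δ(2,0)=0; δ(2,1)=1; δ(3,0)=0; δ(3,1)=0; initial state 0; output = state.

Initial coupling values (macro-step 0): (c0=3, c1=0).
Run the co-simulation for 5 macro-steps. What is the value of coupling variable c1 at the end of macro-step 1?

macro 1: S0 reads c0=3 → after 2×micro: 0; S1 reads c0=0 → after 1×micro: 2 ⇒ (c0=0, c1=2)
macro 2: S0 reads c0=0 → after 2×micro: 2; S1 reads c0=2 → after 1×micro: 0 ⇒ (c0=2, c1=0)
macro 3: S0 reads c0=2 → after 2×micro: -2; S1 reads c0=-2 → after 1×micro: 2 ⇒ (c0=-2, c1=2)
macro 4: S0 reads c0=-2 → after 2×micro: -2; S1 reads c0=-2 → after 1×micro: 0 ⇒ (c0=-2, c1=0)
macro 5: S0 reads c0=-2 → after 2×micro: -2; S1 reads c0=-2 → after 1×micro: 2 ⇒ (c0=-2, c1=2)

c1 at macro-step 1 = 2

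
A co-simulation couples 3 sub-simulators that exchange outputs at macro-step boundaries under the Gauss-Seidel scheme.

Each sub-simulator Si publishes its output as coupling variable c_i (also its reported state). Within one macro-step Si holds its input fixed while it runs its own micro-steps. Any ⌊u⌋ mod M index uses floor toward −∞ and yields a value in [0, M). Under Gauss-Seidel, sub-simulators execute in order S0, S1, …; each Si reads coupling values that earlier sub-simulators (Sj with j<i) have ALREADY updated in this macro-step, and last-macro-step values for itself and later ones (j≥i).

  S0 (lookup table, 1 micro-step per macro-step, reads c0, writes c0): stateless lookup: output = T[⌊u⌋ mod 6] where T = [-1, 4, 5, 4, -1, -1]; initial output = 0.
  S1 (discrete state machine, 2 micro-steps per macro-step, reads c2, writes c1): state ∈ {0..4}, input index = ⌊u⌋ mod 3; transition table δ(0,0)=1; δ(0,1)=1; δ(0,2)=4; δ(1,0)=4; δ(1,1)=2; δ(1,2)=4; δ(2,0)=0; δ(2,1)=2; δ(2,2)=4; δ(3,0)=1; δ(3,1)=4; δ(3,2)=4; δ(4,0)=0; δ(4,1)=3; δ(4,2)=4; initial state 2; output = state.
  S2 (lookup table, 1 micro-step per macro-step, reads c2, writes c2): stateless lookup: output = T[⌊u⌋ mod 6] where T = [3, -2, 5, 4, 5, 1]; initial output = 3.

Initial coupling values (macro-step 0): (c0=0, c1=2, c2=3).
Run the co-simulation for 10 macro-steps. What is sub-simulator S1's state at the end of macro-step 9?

S1 state at macro-step 9 = 4

macro 1: S0 reads c0=0 → after 1×micro: -1; S1 reads c2=3 → after 2×micro: 1; S2 reads c2=3 → after 1×micro: 4 ⇒ (c0=-1, c1=1, c2=4)
macro 2: S0 reads c0=-1 → after 1×micro: -1; S1 reads c2=4 → after 2×micro: 2; S2 reads c2=4 → after 1×micro: 5 ⇒ (c0=-1, c1=2, c2=5)
macro 3: S0 reads c0=-1 → after 1×micro: -1; S1 reads c2=5 → after 2×micro: 4; S2 reads c2=5 → after 1×micro: 1 ⇒ (c0=-1, c1=4, c2=1)
macro 4: S0 reads c0=-1 → after 1×micro: -1; S1 reads c2=1 → after 2×micro: 4; S2 reads c2=1 → after 1×micro: -2 ⇒ (c0=-1, c1=4, c2=-2)
macro 5: S0 reads c0=-1 → after 1×micro: -1; S1 reads c2=-2 → after 2×micro: 4; S2 reads c2=-2 → after 1×micro: 5 ⇒ (c0=-1, c1=4, c2=5)
macro 6: S0 reads c0=-1 → after 1×micro: -1; S1 reads c2=5 → after 2×micro: 4; S2 reads c2=5 → after 1×micro: 1 ⇒ (c0=-1, c1=4, c2=1)
macro 7: S0 reads c0=-1 → after 1×micro: -1; S1 reads c2=1 → after 2×micro: 4; S2 reads c2=1 → after 1×micro: -2 ⇒ (c0=-1, c1=4, c2=-2)
macro 8: S0 reads c0=-1 → after 1×micro: -1; S1 reads c2=-2 → after 2×micro: 4; S2 reads c2=-2 → after 1×micro: 5 ⇒ (c0=-1, c1=4, c2=5)
macro 9: S0 reads c0=-1 → after 1×micro: -1; S1 reads c2=5 → after 2×micro: 4; S2 reads c2=5 → after 1×micro: 1 ⇒ (c0=-1, c1=4, c2=1)
macro 10: S0 reads c0=-1 → after 1×micro: -1; S1 reads c2=1 → after 2×micro: 4; S2 reads c2=1 → after 1×micro: -2 ⇒ (c0=-1, c1=4, c2=-2)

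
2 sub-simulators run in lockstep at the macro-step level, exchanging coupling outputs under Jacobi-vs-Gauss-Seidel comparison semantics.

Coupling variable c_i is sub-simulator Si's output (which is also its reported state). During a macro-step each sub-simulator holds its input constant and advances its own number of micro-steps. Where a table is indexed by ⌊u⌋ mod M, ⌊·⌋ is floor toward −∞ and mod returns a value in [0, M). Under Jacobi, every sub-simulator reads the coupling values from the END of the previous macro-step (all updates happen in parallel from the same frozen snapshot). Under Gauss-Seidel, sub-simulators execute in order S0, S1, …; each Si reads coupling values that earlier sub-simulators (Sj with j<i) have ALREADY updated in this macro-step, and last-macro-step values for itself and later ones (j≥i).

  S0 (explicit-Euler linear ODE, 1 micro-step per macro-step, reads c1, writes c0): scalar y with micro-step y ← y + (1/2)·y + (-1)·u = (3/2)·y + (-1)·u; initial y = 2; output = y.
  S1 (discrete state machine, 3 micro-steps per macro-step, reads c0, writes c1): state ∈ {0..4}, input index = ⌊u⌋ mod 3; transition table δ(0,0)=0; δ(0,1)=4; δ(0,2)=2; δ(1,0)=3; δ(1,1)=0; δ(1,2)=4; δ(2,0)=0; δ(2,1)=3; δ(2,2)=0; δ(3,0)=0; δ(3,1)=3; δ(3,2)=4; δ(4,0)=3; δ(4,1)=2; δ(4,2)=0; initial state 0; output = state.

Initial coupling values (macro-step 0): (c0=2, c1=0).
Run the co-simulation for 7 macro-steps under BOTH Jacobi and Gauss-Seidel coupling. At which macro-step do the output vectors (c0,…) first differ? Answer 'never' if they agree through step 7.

[Jacobi] macro 1: S0 reads c1=0 → after 1×micro: 3; S1 reads c0=2 → after 3×micro: 2 ⇒ (c0=3, c1=2)
[Jacobi] macro 2: S0 reads c1=2 → after 1×micro: 5/2; S1 reads c0=3 → after 3×micro: 0 ⇒ (c0=5/2, c1=0)
[Jacobi] macro 3: S0 reads c1=0 → after 1×micro: 15/4; S1 reads c0=5/2 → after 3×micro: 2 ⇒ (c0=15/4, c1=2)
[Jacobi] macro 4: S0 reads c1=2 → after 1×micro: 29/8; S1 reads c0=15/4 → after 3×micro: 0 ⇒ (c0=29/8, c1=0)
[Jacobi] macro 5: S0 reads c1=0 → after 1×micro: 87/16; S1 reads c0=29/8 → after 3×micro: 0 ⇒ (c0=87/16, c1=0)
[Jacobi] macro 6: S0 reads c1=0 → after 1×micro: 261/32; S1 reads c0=87/16 → after 3×micro: 2 ⇒ (c0=261/32, c1=2)
[Jacobi] macro 7: S0 reads c1=2 → after 1×micro: 655/64; S1 reads c0=261/32 → after 3×micro: 0 ⇒ (c0=655/64, c1=0)
[Gauss-Seidel] macro 1: S0 reads c1=0 → after 1×micro: 3; S1 reads c0=3 → after 3×micro: 0 ⇒ (c0=3, c1=0)
[Gauss-Seidel] macro 2: S0 reads c1=0 → after 1×micro: 9/2; S1 reads c0=9/2 → after 3×micro: 3 ⇒ (c0=9/2, c1=3)
[Gauss-Seidel] macro 3: S0 reads c1=3 → after 1×micro: 15/4; S1 reads c0=15/4 → after 3×micro: 0 ⇒ (c0=15/4, c1=0)
[Gauss-Seidel] macro 4: S0 reads c1=0 → after 1×micro: 45/8; S1 reads c0=45/8 → after 3×micro: 2 ⇒ (c0=45/8, c1=2)
[Gauss-Seidel] macro 5: S0 reads c1=2 → after 1×micro: 103/16; S1 reads c0=103/16 → after 3×micro: 0 ⇒ (c0=103/16, c1=0)
[Gauss-Seidel] macro 6: S0 reads c1=0 → after 1×micro: 309/32; S1 reads c0=309/32 → after 3×micro: 0 ⇒ (c0=309/32, c1=0)
[Gauss-Seidel] macro 7: S0 reads c1=0 → after 1×micro: 927/64; S1 reads c0=927/64 → after 3×micro: 2 ⇒ (c0=927/64, c1=2)

first divergence at macro-step: 1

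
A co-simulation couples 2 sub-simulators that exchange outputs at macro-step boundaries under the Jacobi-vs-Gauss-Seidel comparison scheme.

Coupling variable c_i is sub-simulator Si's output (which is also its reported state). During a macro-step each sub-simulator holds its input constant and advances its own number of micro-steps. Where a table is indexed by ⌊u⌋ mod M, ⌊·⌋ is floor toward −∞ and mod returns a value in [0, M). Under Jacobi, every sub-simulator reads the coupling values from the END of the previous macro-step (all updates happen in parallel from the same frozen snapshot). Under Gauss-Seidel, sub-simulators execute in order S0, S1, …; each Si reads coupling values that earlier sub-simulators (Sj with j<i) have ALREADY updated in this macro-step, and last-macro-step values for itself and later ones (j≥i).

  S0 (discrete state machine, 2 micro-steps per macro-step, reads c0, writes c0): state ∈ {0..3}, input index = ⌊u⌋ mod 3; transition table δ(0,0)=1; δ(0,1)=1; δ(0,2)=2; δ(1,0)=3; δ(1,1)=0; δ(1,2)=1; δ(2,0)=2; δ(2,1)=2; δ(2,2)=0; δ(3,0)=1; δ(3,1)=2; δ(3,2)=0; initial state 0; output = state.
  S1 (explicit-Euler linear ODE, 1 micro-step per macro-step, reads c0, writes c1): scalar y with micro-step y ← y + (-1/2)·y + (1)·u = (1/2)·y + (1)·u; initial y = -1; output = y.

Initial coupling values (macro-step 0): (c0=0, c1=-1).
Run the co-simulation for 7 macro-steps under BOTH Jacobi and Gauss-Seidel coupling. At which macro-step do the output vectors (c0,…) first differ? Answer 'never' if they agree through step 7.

[Jacobi] macro 1: S0 reads c0=0 → after 2×micro: 3; S1 reads c0=0 → after 1×micro: -1/2 ⇒ (c0=3, c1=-1/2)
[Jacobi] macro 2: S0 reads c0=3 → after 2×micro: 3; S1 reads c0=3 → after 1×micro: 11/4 ⇒ (c0=3, c1=11/4)
[Jacobi] macro 3: S0 reads c0=3 → after 2×micro: 3; S1 reads c0=3 → after 1×micro: 35/8 ⇒ (c0=3, c1=35/8)
[Jacobi] macro 4: S0 reads c0=3 → after 2×micro: 3; S1 reads c0=3 → after 1×micro: 83/16 ⇒ (c0=3, c1=83/16)
[Jacobi] macro 5: S0 reads c0=3 → after 2×micro: 3; S1 reads c0=3 → after 1×micro: 179/32 ⇒ (c0=3, c1=179/32)
[Jacobi] macro 6: S0 reads c0=3 → after 2×micro: 3; S1 reads c0=3 → after 1×micro: 371/64 ⇒ (c0=3, c1=371/64)
[Jacobi] macro 7: S0 reads c0=3 → after 2×micro: 3; S1 reads c0=3 → after 1×micro: 755/128 ⇒ (c0=3, c1=755/128)
[Gauss-Seidel] macro 1: S0 reads c0=0 → after 2×micro: 3; S1 reads c0=3 → after 1×micro: 5/2 ⇒ (c0=3, c1=5/2)
[Gauss-Seidel] macro 2: S0 reads c0=3 → after 2×micro: 3; S1 reads c0=3 → after 1×micro: 17/4 ⇒ (c0=3, c1=17/4)
[Gauss-Seidel] macro 3: S0 reads c0=3 → after 2×micro: 3; S1 reads c0=3 → after 1×micro: 41/8 ⇒ (c0=3, c1=41/8)
[Gauss-Seidel] macro 4: S0 reads c0=3 → after 2×micro: 3; S1 reads c0=3 → after 1×micro: 89/16 ⇒ (c0=3, c1=89/16)
[Gauss-Seidel] macro 5: S0 reads c0=3 → after 2×micro: 3; S1 reads c0=3 → after 1×micro: 185/32 ⇒ (c0=3, c1=185/32)
[Gauss-Seidel] macro 6: S0 reads c0=3 → after 2×micro: 3; S1 reads c0=3 → after 1×micro: 377/64 ⇒ (c0=3, c1=377/64)
[Gauss-Seidel] macro 7: S0 reads c0=3 → after 2×micro: 3; S1 reads c0=3 → after 1×micro: 761/128 ⇒ (c0=3, c1=761/128)

first divergence at macro-step: 1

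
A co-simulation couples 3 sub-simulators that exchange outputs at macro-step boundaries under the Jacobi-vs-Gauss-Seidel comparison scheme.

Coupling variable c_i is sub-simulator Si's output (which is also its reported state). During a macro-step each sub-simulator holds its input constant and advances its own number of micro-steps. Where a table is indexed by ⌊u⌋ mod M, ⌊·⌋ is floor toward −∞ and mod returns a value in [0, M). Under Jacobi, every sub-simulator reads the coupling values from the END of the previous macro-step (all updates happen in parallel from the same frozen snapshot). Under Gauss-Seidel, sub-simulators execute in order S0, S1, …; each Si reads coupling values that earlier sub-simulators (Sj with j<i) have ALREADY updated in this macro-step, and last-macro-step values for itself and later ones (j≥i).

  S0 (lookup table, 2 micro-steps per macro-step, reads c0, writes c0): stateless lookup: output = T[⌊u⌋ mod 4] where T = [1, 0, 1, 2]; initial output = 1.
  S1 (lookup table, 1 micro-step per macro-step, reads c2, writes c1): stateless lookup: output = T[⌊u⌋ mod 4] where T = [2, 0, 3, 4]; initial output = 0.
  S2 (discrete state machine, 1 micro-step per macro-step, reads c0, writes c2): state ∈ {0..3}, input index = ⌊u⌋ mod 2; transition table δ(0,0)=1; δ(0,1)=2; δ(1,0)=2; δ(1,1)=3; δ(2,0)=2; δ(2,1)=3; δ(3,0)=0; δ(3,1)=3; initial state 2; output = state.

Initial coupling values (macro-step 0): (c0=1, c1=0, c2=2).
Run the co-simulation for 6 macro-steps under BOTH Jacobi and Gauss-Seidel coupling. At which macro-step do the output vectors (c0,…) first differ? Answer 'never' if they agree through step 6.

[Jacobi] macro 1: S0 reads c0=1 → after 2×micro: 0; S1 reads c2=2 → after 1×micro: 3; S2 reads c0=1 → after 1×micro: 3 ⇒ (c0=0, c1=3, c2=3)
[Jacobi] macro 2: S0 reads c0=0 → after 2×micro: 1; S1 reads c2=3 → after 1×micro: 4; S2 reads c0=0 → after 1×micro: 0 ⇒ (c0=1, c1=4, c2=0)
[Jacobi] macro 3: S0 reads c0=1 → after 2×micro: 0; S1 reads c2=0 → after 1×micro: 2; S2 reads c0=1 → after 1×micro: 2 ⇒ (c0=0, c1=2, c2=2)
[Jacobi] macro 4: S0 reads c0=0 → after 2×micro: 1; S1 reads c2=2 → after 1×micro: 3; S2 reads c0=0 → after 1×micro: 2 ⇒ (c0=1, c1=3, c2=2)
[Jacobi] macro 5: S0 reads c0=1 → after 2×micro: 0; S1 reads c2=2 → after 1×micro: 3; S2 reads c0=1 → after 1×micro: 3 ⇒ (c0=0, c1=3, c2=3)
[Jacobi] macro 6: S0 reads c0=0 → after 2×micro: 1; S1 reads c2=3 → after 1×micro: 4; S2 reads c0=0 → after 1×micro: 0 ⇒ (c0=1, c1=4, c2=0)
[Gauss-Seidel] macro 1: S0 reads c0=1 → after 2×micro: 0; S1 reads c2=2 → after 1×micro: 3; S2 reads c0=0 → after 1×micro: 2 ⇒ (c0=0, c1=3, c2=2)
[Gauss-Seidel] macro 2: S0 reads c0=0 → after 2×micro: 1; S1 reads c2=2 → after 1×micro: 3; S2 reads c0=1 → after 1×micro: 3 ⇒ (c0=1, c1=3, c2=3)
[Gauss-Seidel] macro 3: S0 reads c0=1 → after 2×micro: 0; S1 reads c2=3 → after 1×micro: 4; S2 reads c0=0 → after 1×micro: 0 ⇒ (c0=0, c1=4, c2=0)
[Gauss-Seidel] macro 4: S0 reads c0=0 → after 2×micro: 1; S1 reads c2=0 → after 1×micro: 2; S2 reads c0=1 → after 1×micro: 2 ⇒ (c0=1, c1=2, c2=2)
[Gauss-Seidel] macro 5: S0 reads c0=1 → after 2×micro: 0; S1 reads c2=2 → after 1×micro: 3; S2 reads c0=0 → after 1×micro: 2 ⇒ (c0=0, c1=3, c2=2)
[Gauss-Seidel] macro 6: S0 reads c0=0 → after 2×micro: 1; S1 reads c2=2 → after 1×micro: 3; S2 reads c0=1 → after 1×micro: 3 ⇒ (c0=1, c1=3, c2=3)

first divergence at macro-step: 1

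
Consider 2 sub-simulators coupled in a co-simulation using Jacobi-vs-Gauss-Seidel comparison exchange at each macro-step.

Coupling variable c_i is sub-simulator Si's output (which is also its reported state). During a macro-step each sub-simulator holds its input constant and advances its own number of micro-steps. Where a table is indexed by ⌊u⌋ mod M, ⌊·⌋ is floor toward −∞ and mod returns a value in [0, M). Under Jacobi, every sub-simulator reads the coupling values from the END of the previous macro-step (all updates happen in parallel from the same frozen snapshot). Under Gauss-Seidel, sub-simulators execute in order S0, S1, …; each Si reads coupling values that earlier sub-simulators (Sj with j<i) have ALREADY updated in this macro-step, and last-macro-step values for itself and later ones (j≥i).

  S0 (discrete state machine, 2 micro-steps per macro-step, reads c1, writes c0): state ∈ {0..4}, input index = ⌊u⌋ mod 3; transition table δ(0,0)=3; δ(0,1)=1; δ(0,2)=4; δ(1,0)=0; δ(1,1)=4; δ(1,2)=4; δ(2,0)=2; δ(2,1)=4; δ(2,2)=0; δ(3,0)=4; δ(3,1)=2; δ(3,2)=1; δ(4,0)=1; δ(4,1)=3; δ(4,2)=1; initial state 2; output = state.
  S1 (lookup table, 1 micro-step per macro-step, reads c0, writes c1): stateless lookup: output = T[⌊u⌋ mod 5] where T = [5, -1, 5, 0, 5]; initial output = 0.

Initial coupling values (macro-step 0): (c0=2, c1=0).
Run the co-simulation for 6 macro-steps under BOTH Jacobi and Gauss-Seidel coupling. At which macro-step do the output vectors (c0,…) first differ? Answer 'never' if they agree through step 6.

[Jacobi] macro 1: S0 reads c1=0 → after 2×micro: 2; S1 reads c0=2 → after 1×micro: 5 ⇒ (c0=2, c1=5)
[Jacobi] macro 2: S0 reads c1=5 → after 2×micro: 4; S1 reads c0=2 → after 1×micro: 5 ⇒ (c0=4, c1=5)
[Jacobi] macro 3: S0 reads c1=5 → after 2×micro: 4; S1 reads c0=4 → after 1×micro: 5 ⇒ (c0=4, c1=5)
[Jacobi] macro 4: S0 reads c1=5 → after 2×micro: 4; S1 reads c0=4 → after 1×micro: 5 ⇒ (c0=4, c1=5)
[Jacobi] macro 5: S0 reads c1=5 → after 2×micro: 4; S1 reads c0=4 → after 1×micro: 5 ⇒ (c0=4, c1=5)
[Jacobi] macro 6: S0 reads c1=5 → after 2×micro: 4; S1 reads c0=4 → after 1×micro: 5 ⇒ (c0=4, c1=5)
[Gauss-Seidel] macro 1: S0 reads c1=0 → after 2×micro: 2; S1 reads c0=2 → after 1×micro: 5 ⇒ (c0=2, c1=5)
[Gauss-Seidel] macro 2: S0 reads c1=5 → after 2×micro: 4; S1 reads c0=4 → after 1×micro: 5 ⇒ (c0=4, c1=5)
[Gauss-Seidel] macro 3: S0 reads c1=5 → after 2×micro: 4; S1 reads c0=4 → after 1×micro: 5 ⇒ (c0=4, c1=5)
[Gauss-Seidel] macro 4: S0 reads c1=5 → after 2×micro: 4; S1 reads c0=4 → after 1×micro: 5 ⇒ (c0=4, c1=5)
[Gauss-Seidel] macro 5: S0 reads c1=5 → after 2×micro: 4; S1 reads c0=4 → after 1×micro: 5 ⇒ (c0=4, c1=5)
[Gauss-Seidel] macro 6: S0 reads c1=5 → after 2×micro: 4; S1 reads c0=4 → after 1×micro: 5 ⇒ (c0=4, c1=5)

first divergence at macro-step: never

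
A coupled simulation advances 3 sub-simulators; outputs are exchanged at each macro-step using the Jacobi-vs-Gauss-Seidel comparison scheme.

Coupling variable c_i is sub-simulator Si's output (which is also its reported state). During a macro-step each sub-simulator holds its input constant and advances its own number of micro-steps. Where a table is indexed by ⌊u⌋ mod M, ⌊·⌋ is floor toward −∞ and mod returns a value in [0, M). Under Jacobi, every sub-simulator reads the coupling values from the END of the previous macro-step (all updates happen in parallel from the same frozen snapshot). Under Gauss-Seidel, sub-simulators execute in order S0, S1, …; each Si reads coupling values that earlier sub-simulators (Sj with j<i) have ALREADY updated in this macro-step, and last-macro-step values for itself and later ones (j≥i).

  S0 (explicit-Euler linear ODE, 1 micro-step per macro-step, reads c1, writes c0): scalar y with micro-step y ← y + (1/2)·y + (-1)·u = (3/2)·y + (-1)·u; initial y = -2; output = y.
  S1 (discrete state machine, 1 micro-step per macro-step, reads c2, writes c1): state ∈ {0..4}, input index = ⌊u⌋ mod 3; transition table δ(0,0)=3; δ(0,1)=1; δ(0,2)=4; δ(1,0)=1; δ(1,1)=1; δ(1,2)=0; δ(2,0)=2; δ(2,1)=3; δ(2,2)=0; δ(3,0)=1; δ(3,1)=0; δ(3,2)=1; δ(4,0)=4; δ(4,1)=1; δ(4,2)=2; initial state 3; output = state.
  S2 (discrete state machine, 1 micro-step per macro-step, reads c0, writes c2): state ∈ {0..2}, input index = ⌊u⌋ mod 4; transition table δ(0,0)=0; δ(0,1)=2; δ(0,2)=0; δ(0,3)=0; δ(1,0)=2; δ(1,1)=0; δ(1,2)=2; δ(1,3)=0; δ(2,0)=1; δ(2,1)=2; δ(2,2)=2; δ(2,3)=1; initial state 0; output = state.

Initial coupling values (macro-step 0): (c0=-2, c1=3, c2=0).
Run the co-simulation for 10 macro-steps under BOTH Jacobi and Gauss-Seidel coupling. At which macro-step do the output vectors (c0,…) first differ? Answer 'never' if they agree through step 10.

first divergence at macro-step: 5

[Jacobi] macro 1: S0 reads c1=3 → after 1×micro: -6; S1 reads c2=0 → after 1×micro: 1; S2 reads c0=-2 → after 1×micro: 0 ⇒ (c0=-6, c1=1, c2=0)
[Jacobi] macro 2: S0 reads c1=1 → after 1×micro: -10; S1 reads c2=0 → after 1×micro: 1; S2 reads c0=-6 → after 1×micro: 0 ⇒ (c0=-10, c1=1, c2=0)
[Jacobi] macro 3: S0 reads c1=1 → after 1×micro: -16; S1 reads c2=0 → after 1×micro: 1; S2 reads c0=-10 → after 1×micro: 0 ⇒ (c0=-16, c1=1, c2=0)
[Jacobi] macro 4: S0 reads c1=1 → after 1×micro: -25; S1 reads c2=0 → after 1×micro: 1; S2 reads c0=-16 → after 1×micro: 0 ⇒ (c0=-25, c1=1, c2=0)
[Jacobi] macro 5: S0 reads c1=1 → after 1×micro: -77/2; S1 reads c2=0 → after 1×micro: 1; S2 reads c0=-25 → after 1×micro: 0 ⇒ (c0=-77/2, c1=1, c2=0)
[Jacobi] macro 6: S0 reads c1=1 → after 1×micro: -235/4; S1 reads c2=0 → after 1×micro: 1; S2 reads c0=-77/2 → after 1×micro: 2 ⇒ (c0=-235/4, c1=1, c2=2)
[Jacobi] macro 7: S0 reads c1=1 → after 1×micro: -713/8; S1 reads c2=2 → after 1×micro: 0; S2 reads c0=-235/4 → after 1×micro: 2 ⇒ (c0=-713/8, c1=0, c2=2)
[Jacobi] macro 8: S0 reads c1=0 → after 1×micro: -2139/16; S1 reads c2=2 → after 1×micro: 4; S2 reads c0=-713/8 → after 1×micro: 2 ⇒ (c0=-2139/16, c1=4, c2=2)
[Jacobi] macro 9: S0 reads c1=4 → after 1×micro: -6545/32; S1 reads c2=2 → after 1×micro: 2; S2 reads c0=-2139/16 → after 1×micro: 2 ⇒ (c0=-6545/32, c1=2, c2=2)
[Jacobi] macro 10: S0 reads c1=2 → after 1×micro: -19763/64; S1 reads c2=2 → after 1×micro: 0; S2 reads c0=-6545/32 → after 1×micro: 1 ⇒ (c0=-19763/64, c1=0, c2=1)
[Gauss-Seidel] macro 1: S0 reads c1=3 → after 1×micro: -6; S1 reads c2=0 → after 1×micro: 1; S2 reads c0=-6 → after 1×micro: 0 ⇒ (c0=-6, c1=1, c2=0)
[Gauss-Seidel] macro 2: S0 reads c1=1 → after 1×micro: -10; S1 reads c2=0 → after 1×micro: 1; S2 reads c0=-10 → after 1×micro: 0 ⇒ (c0=-10, c1=1, c2=0)
[Gauss-Seidel] macro 3: S0 reads c1=1 → after 1×micro: -16; S1 reads c2=0 → after 1×micro: 1; S2 reads c0=-16 → after 1×micro: 0 ⇒ (c0=-16, c1=1, c2=0)
[Gauss-Seidel] macro 4: S0 reads c1=1 → after 1×micro: -25; S1 reads c2=0 → after 1×micro: 1; S2 reads c0=-25 → after 1×micro: 0 ⇒ (c0=-25, c1=1, c2=0)
[Gauss-Seidel] macro 5: S0 reads c1=1 → after 1×micro: -77/2; S1 reads c2=0 → after 1×micro: 1; S2 reads c0=-77/2 → after 1×micro: 2 ⇒ (c0=-77/2, c1=1, c2=2)
[Gauss-Seidel] macro 6: S0 reads c1=1 → after 1×micro: -235/4; S1 reads c2=2 → after 1×micro: 0; S2 reads c0=-235/4 → after 1×micro: 2 ⇒ (c0=-235/4, c1=0, c2=2)
[Gauss-Seidel] macro 7: S0 reads c1=0 → after 1×micro: -705/8; S1 reads c2=2 → after 1×micro: 4; S2 reads c0=-705/8 → after 1×micro: 1 ⇒ (c0=-705/8, c1=4, c2=1)
[Gauss-Seidel] macro 8: S0 reads c1=4 → after 1×micro: -2179/16; S1 reads c2=1 → after 1×micro: 1; S2 reads c0=-2179/16 → after 1×micro: 0 ⇒ (c0=-2179/16, c1=1, c2=0)
[Gauss-Seidel] macro 9: S0 reads c1=1 → after 1×micro: -6569/32; S1 reads c2=0 → after 1×micro: 1; S2 reads c0=-6569/32 → after 1×micro: 0 ⇒ (c0=-6569/32, c1=1, c2=0)
[Gauss-Seidel] macro 10: S0 reads c1=1 → after 1×micro: -19771/64; S1 reads c2=0 → after 1×micro: 1; S2 reads c0=-19771/64 → after 1×micro: 0 ⇒ (c0=-19771/64, c1=1, c2=0)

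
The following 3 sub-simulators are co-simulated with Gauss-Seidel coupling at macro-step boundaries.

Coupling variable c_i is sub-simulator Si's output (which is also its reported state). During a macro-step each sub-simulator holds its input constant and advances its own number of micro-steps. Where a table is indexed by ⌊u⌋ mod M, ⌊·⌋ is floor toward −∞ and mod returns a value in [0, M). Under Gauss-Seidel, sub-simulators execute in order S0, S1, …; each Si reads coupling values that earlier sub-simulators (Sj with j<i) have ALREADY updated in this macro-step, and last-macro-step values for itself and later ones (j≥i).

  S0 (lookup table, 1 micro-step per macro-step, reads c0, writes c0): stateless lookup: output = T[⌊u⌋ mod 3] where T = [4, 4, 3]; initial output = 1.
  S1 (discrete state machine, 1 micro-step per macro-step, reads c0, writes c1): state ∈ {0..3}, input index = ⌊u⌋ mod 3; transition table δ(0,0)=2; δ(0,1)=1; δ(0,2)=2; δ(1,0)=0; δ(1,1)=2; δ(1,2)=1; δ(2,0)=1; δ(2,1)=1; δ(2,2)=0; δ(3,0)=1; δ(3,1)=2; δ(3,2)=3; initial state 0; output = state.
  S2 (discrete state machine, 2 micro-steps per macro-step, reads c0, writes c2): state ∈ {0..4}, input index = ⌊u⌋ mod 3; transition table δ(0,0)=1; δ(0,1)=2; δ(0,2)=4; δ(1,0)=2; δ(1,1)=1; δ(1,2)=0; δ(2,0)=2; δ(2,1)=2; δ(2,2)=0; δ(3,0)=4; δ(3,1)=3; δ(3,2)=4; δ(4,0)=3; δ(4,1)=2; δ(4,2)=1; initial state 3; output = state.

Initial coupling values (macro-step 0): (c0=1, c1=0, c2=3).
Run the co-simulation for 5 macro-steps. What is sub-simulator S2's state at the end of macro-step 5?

S2 state at macro-step 5 = 3

macro 1: S0 reads c0=1 → after 1×micro: 4; S1 reads c0=4 → after 1×micro: 1; S2 reads c0=4 → after 2×micro: 3 ⇒ (c0=4, c1=1, c2=3)
macro 2: S0 reads c0=4 → after 1×micro: 4; S1 reads c0=4 → after 1×micro: 2; S2 reads c0=4 → after 2×micro: 3 ⇒ (c0=4, c1=2, c2=3)
macro 3: S0 reads c0=4 → after 1×micro: 4; S1 reads c0=4 → after 1×micro: 1; S2 reads c0=4 → after 2×micro: 3 ⇒ (c0=4, c1=1, c2=3)
macro 4: S0 reads c0=4 → after 1×micro: 4; S1 reads c0=4 → after 1×micro: 2; S2 reads c0=4 → after 2×micro: 3 ⇒ (c0=4, c1=2, c2=3)
macro 5: S0 reads c0=4 → after 1×micro: 4; S1 reads c0=4 → after 1×micro: 1; S2 reads c0=4 → after 2×micro: 3 ⇒ (c0=4, c1=1, c2=3)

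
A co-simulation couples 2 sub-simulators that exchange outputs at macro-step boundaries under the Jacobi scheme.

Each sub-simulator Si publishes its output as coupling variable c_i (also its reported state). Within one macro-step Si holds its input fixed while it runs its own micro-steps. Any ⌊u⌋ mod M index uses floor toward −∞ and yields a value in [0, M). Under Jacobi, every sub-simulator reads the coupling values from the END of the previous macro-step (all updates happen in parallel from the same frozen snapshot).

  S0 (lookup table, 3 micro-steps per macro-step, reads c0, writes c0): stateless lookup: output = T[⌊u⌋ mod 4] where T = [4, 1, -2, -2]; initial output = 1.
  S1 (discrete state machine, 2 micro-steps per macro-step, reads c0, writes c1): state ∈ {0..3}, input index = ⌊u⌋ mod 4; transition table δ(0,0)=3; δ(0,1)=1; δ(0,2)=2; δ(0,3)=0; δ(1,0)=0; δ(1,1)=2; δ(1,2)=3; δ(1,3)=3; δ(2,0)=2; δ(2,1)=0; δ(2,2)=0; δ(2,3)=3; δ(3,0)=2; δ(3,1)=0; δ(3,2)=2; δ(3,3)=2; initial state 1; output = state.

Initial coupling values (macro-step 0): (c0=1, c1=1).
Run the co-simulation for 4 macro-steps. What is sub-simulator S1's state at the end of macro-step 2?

macro 1: S0 reads c0=1 → after 3×micro: 1; S1 reads c0=1 → after 2×micro: 0 ⇒ (c0=1, c1=0)
macro 2: S0 reads c0=1 → after 3×micro: 1; S1 reads c0=1 → after 2×micro: 2 ⇒ (c0=1, c1=2)
macro 3: S0 reads c0=1 → after 3×micro: 1; S1 reads c0=1 → after 2×micro: 1 ⇒ (c0=1, c1=1)
macro 4: S0 reads c0=1 → after 3×micro: 1; S1 reads c0=1 → after 2×micro: 0 ⇒ (c0=1, c1=0)

S1 state at macro-step 2 = 2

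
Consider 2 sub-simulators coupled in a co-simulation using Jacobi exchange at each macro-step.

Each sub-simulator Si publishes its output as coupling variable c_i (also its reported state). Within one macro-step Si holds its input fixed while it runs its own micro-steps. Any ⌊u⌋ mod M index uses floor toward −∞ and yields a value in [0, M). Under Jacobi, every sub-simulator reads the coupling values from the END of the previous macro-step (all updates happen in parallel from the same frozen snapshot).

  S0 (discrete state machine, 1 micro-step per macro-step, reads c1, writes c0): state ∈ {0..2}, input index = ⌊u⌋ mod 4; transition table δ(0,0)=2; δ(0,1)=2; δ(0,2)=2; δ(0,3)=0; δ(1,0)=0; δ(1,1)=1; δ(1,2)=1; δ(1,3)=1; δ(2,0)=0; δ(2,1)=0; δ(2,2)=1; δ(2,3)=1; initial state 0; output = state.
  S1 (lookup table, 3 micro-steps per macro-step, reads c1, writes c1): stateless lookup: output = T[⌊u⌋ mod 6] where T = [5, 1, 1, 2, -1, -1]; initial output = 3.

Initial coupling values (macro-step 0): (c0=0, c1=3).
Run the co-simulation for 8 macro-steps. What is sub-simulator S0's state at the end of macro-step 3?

macro 1: S0 reads c1=3 → after 1×micro: 0; S1 reads c1=3 → after 3×micro: 2 ⇒ (c0=0, c1=2)
macro 2: S0 reads c1=2 → after 1×micro: 2; S1 reads c1=2 → after 3×micro: 1 ⇒ (c0=2, c1=1)
macro 3: S0 reads c1=1 → after 1×micro: 0; S1 reads c1=1 → after 3×micro: 1 ⇒ (c0=0, c1=1)
macro 4: S0 reads c1=1 → after 1×micro: 2; S1 reads c1=1 → after 3×micro: 1 ⇒ (c0=2, c1=1)
macro 5: S0 reads c1=1 → after 1×micro: 0; S1 reads c1=1 → after 3×micro: 1 ⇒ (c0=0, c1=1)
macro 6: S0 reads c1=1 → after 1×micro: 2; S1 reads c1=1 → after 3×micro: 1 ⇒ (c0=2, c1=1)
macro 7: S0 reads c1=1 → after 1×micro: 0; S1 reads c1=1 → after 3×micro: 1 ⇒ (c0=0, c1=1)
macro 8: S0 reads c1=1 → after 1×micro: 2; S1 reads c1=1 → after 3×micro: 1 ⇒ (c0=2, c1=1)

S0 state at macro-step 3 = 0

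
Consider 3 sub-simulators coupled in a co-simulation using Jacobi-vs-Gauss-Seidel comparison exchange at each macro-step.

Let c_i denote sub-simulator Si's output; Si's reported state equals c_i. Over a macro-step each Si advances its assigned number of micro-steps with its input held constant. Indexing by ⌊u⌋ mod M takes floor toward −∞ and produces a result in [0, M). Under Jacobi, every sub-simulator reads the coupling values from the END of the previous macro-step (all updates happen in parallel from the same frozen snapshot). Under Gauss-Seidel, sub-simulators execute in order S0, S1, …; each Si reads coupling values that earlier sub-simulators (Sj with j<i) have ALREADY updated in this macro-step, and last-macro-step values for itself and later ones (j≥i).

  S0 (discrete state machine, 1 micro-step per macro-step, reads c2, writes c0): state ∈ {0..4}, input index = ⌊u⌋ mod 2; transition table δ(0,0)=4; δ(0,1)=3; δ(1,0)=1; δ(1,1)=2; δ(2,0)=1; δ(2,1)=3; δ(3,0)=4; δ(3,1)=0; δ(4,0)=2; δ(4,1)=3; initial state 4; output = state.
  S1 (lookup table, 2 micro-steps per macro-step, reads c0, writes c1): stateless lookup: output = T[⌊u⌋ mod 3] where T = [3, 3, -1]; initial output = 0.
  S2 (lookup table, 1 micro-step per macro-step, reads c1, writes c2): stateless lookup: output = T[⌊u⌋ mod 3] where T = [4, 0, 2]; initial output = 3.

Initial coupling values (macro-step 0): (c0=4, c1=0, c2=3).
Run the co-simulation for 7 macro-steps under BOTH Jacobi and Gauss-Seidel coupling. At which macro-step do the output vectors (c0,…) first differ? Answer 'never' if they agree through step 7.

first divergence at macro-step: 3

[Jacobi] macro 1: S0 reads c2=3 → after 1×micro: 3; S1 reads c0=4 → after 2×micro: 3; S2 reads c1=0 → after 1×micro: 4 ⇒ (c0=3, c1=3, c2=4)
[Jacobi] macro 2: S0 reads c2=4 → after 1×micro: 4; S1 reads c0=3 → after 2×micro: 3; S2 reads c1=3 → after 1×micro: 4 ⇒ (c0=4, c1=3, c2=4)
[Jacobi] macro 3: S0 reads c2=4 → after 1×micro: 2; S1 reads c0=4 → after 2×micro: 3; S2 reads c1=3 → after 1×micro: 4 ⇒ (c0=2, c1=3, c2=4)
[Jacobi] macro 4: S0 reads c2=4 → after 1×micro: 1; S1 reads c0=2 → after 2×micro: -1; S2 reads c1=3 → after 1×micro: 4 ⇒ (c0=1, c1=-1, c2=4)
[Jacobi] macro 5: S0 reads c2=4 → after 1×micro: 1; S1 reads c0=1 → after 2×micro: 3; S2 reads c1=-1 → after 1×micro: 2 ⇒ (c0=1, c1=3, c2=2)
[Jacobi] macro 6: S0 reads c2=2 → after 1×micro: 1; S1 reads c0=1 → after 2×micro: 3; S2 reads c1=3 → after 1×micro: 4 ⇒ (c0=1, c1=3, c2=4)
[Jacobi] macro 7: S0 reads c2=4 → after 1×micro: 1; S1 reads c0=1 → after 2×micro: 3; S2 reads c1=3 → after 1×micro: 4 ⇒ (c0=1, c1=3, c2=4)
[Gauss-Seidel] macro 1: S0 reads c2=3 → after 1×micro: 3; S1 reads c0=3 → after 2×micro: 3; S2 reads c1=3 → after 1×micro: 4 ⇒ (c0=3, c1=3, c2=4)
[Gauss-Seidel] macro 2: S0 reads c2=4 → after 1×micro: 4; S1 reads c0=4 → after 2×micro: 3; S2 reads c1=3 → after 1×micro: 4 ⇒ (c0=4, c1=3, c2=4)
[Gauss-Seidel] macro 3: S0 reads c2=4 → after 1×micro: 2; S1 reads c0=2 → after 2×micro: -1; S2 reads c1=-1 → after 1×micro: 2 ⇒ (c0=2, c1=-1, c2=2)
[Gauss-Seidel] macro 4: S0 reads c2=2 → after 1×micro: 1; S1 reads c0=1 → after 2×micro: 3; S2 reads c1=3 → after 1×micro: 4 ⇒ (c0=1, c1=3, c2=4)
[Gauss-Seidel] macro 5: S0 reads c2=4 → after 1×micro: 1; S1 reads c0=1 → after 2×micro: 3; S2 reads c1=3 → after 1×micro: 4 ⇒ (c0=1, c1=3, c2=4)
[Gauss-Seidel] macro 6: S0 reads c2=4 → after 1×micro: 1; S1 reads c0=1 → after 2×micro: 3; S2 reads c1=3 → after 1×micro: 4 ⇒ (c0=1, c1=3, c2=4)
[Gauss-Seidel] macro 7: S0 reads c2=4 → after 1×micro: 1; S1 reads c0=1 → after 2×micro: 3; S2 reads c1=3 → after 1×micro: 4 ⇒ (c0=1, c1=3, c2=4)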